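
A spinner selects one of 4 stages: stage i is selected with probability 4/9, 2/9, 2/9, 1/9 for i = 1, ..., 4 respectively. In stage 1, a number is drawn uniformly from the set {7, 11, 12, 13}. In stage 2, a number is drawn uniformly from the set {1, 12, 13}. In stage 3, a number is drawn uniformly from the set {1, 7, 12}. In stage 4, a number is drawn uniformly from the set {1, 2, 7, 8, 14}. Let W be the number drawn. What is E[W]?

E[W | stage 1] = (7+11+12+13)/4 = 43/4.
E[W | stage 2] = (1+12+13)/3 = 26/3.
E[W | stage 3] = (1+7+12)/3 = 20/3.
E[W | stage 4] = (1+2+7+8+14)/5 = 32/5.
By the law of total expectation,
E[W] = (4/9)·(43/4) + (2/9)·(26/3) + (2/9)·(20/3) + (1/9)·(32/5) = 1201/135.

1201/135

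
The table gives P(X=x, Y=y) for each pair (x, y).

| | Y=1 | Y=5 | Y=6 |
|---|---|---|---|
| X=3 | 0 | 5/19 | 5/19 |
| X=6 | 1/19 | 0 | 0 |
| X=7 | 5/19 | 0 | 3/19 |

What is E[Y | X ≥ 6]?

8/3

P(X ≥ 6) = 9/19.
Σ Y·P over the event = 1·(1/19) + 1·(5/19) + 6·(3/19) = 24/19.
E[Y | X ≥ 6] = (24/19) / (9/19) = 8/3.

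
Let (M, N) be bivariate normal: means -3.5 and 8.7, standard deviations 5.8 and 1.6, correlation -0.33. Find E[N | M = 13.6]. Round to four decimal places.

7.1433

The regression of N on M has slope ρ·σ_N/σ_M and passes through (μ_M, μ_N).
E[N | M=13.6] = 8.7 + (-0.33)·(1.6/5.8)·(13.6 − (-3.5)) = 8.7 + (-0.091034)·(17.1) = 7.1433.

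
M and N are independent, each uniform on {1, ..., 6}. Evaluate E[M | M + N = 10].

P(M + N = 10) = 1/12.
Summing M·P(x,y) over outcomes with M + N = 10 gives 5/12.
E[M | M + N = 10] = (5/12) / (1/12) = 5.

5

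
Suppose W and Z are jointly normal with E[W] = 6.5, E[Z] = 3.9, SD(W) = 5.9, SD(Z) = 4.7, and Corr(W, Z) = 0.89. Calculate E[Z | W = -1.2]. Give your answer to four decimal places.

-1.5592

For a bivariate normal, E[Z | W=x] = μ_Z + ρ·(σ_Z/σ_W)·(x − μ_W).
E[Z | W=-1.2] = 3.9 + (0.89)·(4.7/5.9)·(-1.2 − (6.5)) = 3.9 + (0.708983)·(-7.7) = -1.5592.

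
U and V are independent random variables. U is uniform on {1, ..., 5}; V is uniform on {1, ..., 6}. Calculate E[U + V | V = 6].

Outcomes with V = 6: (1,6), (2,6), (3,6), (4,6), (5,6), each with probability 1/30.
E[U + V | V = 6] = (7 + 8 + 9 + 10 + 11) / 5 = 9.

9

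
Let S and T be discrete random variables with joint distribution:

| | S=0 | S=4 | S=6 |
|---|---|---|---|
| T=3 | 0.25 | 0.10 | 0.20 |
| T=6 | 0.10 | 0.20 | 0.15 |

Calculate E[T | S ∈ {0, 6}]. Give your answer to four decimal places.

P(S ∈ {0, 6}) = 0.70.
Σ T·P over the event = 3·(0.25) + 6·(0.10) + 3·(0.20) + 6·(0.15) = 2.85.
E[T | S ∈ {0, 6}] = (2.85) / (0.70) = 4.0714.

4.0714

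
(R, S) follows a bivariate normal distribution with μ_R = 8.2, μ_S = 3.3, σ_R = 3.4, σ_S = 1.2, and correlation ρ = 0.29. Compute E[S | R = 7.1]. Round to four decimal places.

3.1874

E[S | R=x] = μ_S + ρ(σ_S/σ_R)(x − μ_R) for jointly normal variables.
E[S | R=7.1] = 3.3 + (0.29)·(1.2/3.4)·(7.1 − (8.2)) = 3.3 + (0.10235)·(-1.1) = 3.1874.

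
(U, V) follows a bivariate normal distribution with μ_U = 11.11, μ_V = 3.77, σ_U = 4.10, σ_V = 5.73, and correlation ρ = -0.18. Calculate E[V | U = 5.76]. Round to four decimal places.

E[V | U=x] = μ_V + ρ(σ_V/σ_U)(x − μ_U) for jointly normal variables.
E[V | U=5.76] = 3.77 + (-0.18)·(5.73/4.10)·(5.76 − (11.11)) = 3.77 + (-0.251561)·(-5.35) = 5.1159.

5.1159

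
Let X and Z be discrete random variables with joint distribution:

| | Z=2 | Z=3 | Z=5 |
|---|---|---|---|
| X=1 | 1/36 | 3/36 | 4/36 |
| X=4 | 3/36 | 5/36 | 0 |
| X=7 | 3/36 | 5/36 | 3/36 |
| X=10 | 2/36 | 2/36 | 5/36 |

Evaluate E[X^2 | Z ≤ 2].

44

P(Z ≤ 2) = 1/4.
Σ X^2·P over the event = 1·(1/36) + 16·(3/36) + 49·(3/36) + 100·(2/36) = 11.
E[X^2 | Z ≤ 2] = (11) / (1/4) = 44.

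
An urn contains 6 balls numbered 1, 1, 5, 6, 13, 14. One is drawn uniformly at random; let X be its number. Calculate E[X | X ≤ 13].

26/5

P(X ≤ 13) = 5/6.
Σ over the event: 1·1/3 + 5·1/6 + 6·1/6 + 13·1/6 = 13/3.
E[X | X ≤ 13] = (13/3) / (5/6) = 26/5.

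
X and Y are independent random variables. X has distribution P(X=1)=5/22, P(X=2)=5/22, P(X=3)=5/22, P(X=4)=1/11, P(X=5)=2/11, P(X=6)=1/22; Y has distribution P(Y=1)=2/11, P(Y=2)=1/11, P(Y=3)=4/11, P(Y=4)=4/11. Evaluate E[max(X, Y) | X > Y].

407/94

P(X > Y) = 47/121.
Summing max(X,Y)·P(x,y) over outcomes with X > Y gives 37/22.
E[max(X, Y) | X > Y] = (37/22) / (47/121) = 407/94.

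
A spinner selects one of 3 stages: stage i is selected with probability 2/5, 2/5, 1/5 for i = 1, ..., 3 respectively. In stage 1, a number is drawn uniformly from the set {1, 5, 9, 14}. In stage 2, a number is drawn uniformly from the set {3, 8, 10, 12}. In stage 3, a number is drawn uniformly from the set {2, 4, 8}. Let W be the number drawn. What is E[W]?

107/15

E[W | stage 1] = (1+5+9+14)/4 = 29/4.
E[W | stage 2] = (3+8+10+12)/4 = 33/4.
E[W | stage 3] = (2+4+8)/3 = 14/3.
E[W] = (2/5)·(29/4) + (2/5)·(33/4) + (1/5)·(14/3) = 107/15.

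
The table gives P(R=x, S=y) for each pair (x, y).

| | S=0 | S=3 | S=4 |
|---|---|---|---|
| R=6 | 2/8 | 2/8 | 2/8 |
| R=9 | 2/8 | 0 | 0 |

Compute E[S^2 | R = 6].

25/3

P(R = 6) = 3/4.
Σ S^2·P over the event = 0·(2/8) + 9·(2/8) + 16·(2/8) = 25/4.
E[S^2 | R = 6] = (25/4) / (3/4) = 25/3.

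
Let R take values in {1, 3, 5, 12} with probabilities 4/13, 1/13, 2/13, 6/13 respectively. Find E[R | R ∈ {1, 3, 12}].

P(R ∈ {1, 3, 12}) = 11/13.
Σ over the event: 1·4/13 + 3·1/13 + 12·6/13 = 79/13.
E[R | R ∈ {1, 3, 12}] = (79/13) / (11/13) = 79/11.

79/11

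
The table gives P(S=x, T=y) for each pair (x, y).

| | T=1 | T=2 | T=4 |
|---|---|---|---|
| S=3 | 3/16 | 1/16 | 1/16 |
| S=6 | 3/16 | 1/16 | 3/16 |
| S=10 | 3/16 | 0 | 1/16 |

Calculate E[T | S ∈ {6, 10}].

24/11

P(S ∈ {6, 10}) = 11/16.
Σ T·P over the event = 1·(3/16) + 2·(1/16) + 4·(3/16) + 1·(3/16) + 4·(1/16) = 3/2.
E[T | S ∈ {6, 10}] = (3/2) / (11/16) = 24/11.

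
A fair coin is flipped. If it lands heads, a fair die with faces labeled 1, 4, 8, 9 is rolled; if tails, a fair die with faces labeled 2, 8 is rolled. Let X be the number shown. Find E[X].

E[X | heads] = (1+4+8+9)/4 = 11/2.
E[X | tails] = (2+8)/2 = 5.
E[X] = (1/2)·(11/2) + (1/2)·(5) = 21/4.

21/4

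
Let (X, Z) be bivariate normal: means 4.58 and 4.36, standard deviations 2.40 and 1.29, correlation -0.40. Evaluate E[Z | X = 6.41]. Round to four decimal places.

The regression of Z on X has slope ρ·σ_Z/σ_X and passes through (μ_X, μ_Z).
E[Z | X=6.41] = 4.36 + (-0.40)·(1.29/2.40)·(6.41 − (4.58)) = 4.36 + (-0.215)·(1.83) = 3.9666.

3.9666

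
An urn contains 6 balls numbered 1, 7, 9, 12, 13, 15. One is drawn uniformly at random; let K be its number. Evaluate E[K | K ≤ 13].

P(K ≤ 13) = 5/6.
Σ over the event: 1·1/6 + 7·1/6 + 9·1/6 + 12·1/6 + 13·1/6 = 7.
E[K | K ≤ 13] = (7) / (5/6) = 42/5.

42/5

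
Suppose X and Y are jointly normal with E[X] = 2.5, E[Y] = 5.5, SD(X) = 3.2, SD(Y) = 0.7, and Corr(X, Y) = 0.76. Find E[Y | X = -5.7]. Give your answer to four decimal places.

4.1368

E[Y | X=x] = μ_Y + ρ(σ_Y/σ_X)(x − μ_X) for jointly normal variables.
E[Y | X=-5.7] = 5.5 + (0.76)·(0.7/3.2)·(-5.7 − (2.5)) = 5.5 + (0.16625)·(-8.2) = 4.1368.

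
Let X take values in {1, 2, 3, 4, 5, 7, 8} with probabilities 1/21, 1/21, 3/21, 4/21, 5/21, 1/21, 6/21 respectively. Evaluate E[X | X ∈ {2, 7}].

9/2

P(X ∈ {2, 7}) = 2/21.
Σ over the event: 2·1/21 + 7·1/21 = 3/7.
E[X | X ∈ {2, 7}] = (3/7) / (2/21) = 9/2.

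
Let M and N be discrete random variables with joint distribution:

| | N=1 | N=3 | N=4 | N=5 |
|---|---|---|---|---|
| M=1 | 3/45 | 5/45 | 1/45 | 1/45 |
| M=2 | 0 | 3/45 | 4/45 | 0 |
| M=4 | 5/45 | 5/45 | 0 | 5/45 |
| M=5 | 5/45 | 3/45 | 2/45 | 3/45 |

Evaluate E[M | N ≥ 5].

P(N ≥ 5) = 1/5.
Σ M·P over the event = 1·(1/45) + 4·(5/45) + 5·(3/45) = 4/5.
E[M | N ≥ 5] = (4/5) / (1/5) = 4.

4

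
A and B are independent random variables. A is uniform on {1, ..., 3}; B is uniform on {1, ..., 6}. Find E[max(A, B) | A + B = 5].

10/3

Outcomes with A + B = 5: (1,4), (2,3), (3,2), each with probability 1/18.
E[max(A, B) | A + B = 5] = (4 + 3 + 3) / 3 = 10/3.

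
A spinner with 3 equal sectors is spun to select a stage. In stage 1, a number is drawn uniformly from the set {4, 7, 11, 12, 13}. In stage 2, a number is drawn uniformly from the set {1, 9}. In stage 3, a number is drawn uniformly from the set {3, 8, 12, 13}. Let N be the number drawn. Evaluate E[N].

E[N | stage 1] = (4+7+11+12+13)/5 = 47/5.
E[N | stage 2] = (1+9)/2 = 5.
E[N | stage 3] = (3+8+12+13)/4 = 9.
E[N] = (1/3)·(47/5) + (1/3)·(5) + (1/3)·(9) = 39/5.

39/5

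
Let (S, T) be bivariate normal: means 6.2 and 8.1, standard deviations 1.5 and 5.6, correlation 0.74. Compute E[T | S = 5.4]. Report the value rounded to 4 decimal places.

For a bivariate normal, E[T | S=x] = μ_T + ρ·(σ_T/σ_S)·(x − μ_S).
E[T | S=5.4] = 8.1 + (0.74)·(5.6/1.5)·(5.4 − (6.2)) = 8.1 + (2.76267)·(-0.8) = 5.8899.

5.8899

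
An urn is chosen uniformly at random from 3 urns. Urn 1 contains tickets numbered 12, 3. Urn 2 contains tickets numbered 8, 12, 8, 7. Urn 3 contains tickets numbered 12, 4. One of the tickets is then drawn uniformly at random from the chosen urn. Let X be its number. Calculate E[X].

97/12

E[X | urn 1] = (12+3)/2 = 15/2.
E[X | urn 2] = (8+12+8+7)/4 = 35/4.
E[X | urn 3] = (12+4)/2 = 8.
E[X] = (1/3)·(15/2) + (1/3)·(35/4) + (1/3)·(8) = 97/12.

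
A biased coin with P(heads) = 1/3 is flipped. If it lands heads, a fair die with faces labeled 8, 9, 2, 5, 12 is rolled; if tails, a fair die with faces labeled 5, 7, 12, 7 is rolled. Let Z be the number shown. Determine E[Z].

E[Z | heads] = (8+9+2+5+12)/5 = 36/5.
E[Z | tails] = (5+7+12+7)/4 = 31/4.
E[Z] = (1/3)·(36/5) + (2/3)·(31/4) = 227/30.

227/30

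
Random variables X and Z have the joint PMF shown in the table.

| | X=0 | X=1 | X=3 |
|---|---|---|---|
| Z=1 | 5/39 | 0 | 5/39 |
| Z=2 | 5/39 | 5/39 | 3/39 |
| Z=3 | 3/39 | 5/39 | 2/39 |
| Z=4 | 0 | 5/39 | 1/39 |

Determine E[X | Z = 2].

P(Z = 2) = 1/3.
Summing X·P(X=x,Z=y) over the conditioning event gives 14/39.
E[X | Z = 2] = (14/39) / (1/3) = 14/13.

14/13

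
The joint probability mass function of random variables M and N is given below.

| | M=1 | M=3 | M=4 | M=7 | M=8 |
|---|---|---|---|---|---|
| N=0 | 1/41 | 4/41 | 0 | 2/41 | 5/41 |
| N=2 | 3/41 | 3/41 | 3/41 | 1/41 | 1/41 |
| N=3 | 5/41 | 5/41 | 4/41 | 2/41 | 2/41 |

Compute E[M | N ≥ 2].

105/29

P(N ≥ 2) = 29/41.
Summing M·P(M=x,N=y) over the conditioning event gives 105/41.
E[M | N ≥ 2] = (105/41) / (29/41) = 105/29.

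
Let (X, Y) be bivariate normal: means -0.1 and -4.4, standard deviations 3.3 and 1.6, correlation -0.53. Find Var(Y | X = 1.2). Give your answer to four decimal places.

1.8409

The conditional variance in a bivariate normal is σ_Y²(1 − ρ²), independent of x.
Var(Y | X=1.2) = (1.6)²·(1 − (-0.53)²) = 2.56·0.7191 = 1.8409.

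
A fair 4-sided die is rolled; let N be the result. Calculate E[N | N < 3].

Given N < 3, N is equally likely to be any of {1, 2}.
E[N | N < 3] = (1 + 2) / 2 = 3/2.

3/2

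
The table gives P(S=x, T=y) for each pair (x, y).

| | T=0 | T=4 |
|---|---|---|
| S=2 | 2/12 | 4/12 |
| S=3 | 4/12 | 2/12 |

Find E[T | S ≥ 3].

4/3

P(S ≥ 3) = 1/2.
Σ T·P over the event = 0·(4/12) + 4·(2/12) = 2/3.
E[T | S ≥ 3] = (2/3) / (1/2) = 4/3.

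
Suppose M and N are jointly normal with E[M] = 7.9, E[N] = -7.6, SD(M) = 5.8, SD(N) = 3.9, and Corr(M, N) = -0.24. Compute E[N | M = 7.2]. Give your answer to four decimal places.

E[N | M=x] = μ_N + ρ(σ_N/σ_M)(x − μ_M) for jointly normal variables.
E[N | M=7.2] = -7.6 + (-0.24)·(3.9/5.8)·(7.2 − (7.9)) = -7.6 + (-0.16138)·(-0.7) = -7.4870.

-7.4870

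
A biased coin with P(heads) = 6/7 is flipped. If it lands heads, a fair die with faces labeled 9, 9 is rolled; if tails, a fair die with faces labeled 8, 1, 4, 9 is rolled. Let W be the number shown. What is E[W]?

17/2

E[W | heads] = (9+9)/2 = 9.
E[W | tails] = (8+1+4+9)/4 = 11/2.
By the law of total expectation,
E[W] = (6/7)·(9) + (1/7)·(11/2) = 17/2.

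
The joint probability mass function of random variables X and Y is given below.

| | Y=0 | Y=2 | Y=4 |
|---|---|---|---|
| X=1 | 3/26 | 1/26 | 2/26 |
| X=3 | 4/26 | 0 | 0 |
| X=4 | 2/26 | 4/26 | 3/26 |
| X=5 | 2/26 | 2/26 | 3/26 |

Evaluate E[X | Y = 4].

P(Y = 4) = 4/13.
Σ X·P over the event = 1·(2/26) + 4·(3/26) + 5·(3/26) = 29/26.
E[X | Y = 4] = (29/26) / (4/13) = 29/8.

29/8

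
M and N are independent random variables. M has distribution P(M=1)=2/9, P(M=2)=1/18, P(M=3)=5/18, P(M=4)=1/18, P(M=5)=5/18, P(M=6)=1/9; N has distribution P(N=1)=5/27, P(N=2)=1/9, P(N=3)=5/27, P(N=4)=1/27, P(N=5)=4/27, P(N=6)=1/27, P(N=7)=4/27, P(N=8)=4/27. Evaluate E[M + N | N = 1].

40/9

P(N = 1) = 5/27.
Summing (M+N)·P(x,y) over outcomes with N = 1 gives 200/243.
E[M + N | N = 1] = (200/243) / (5/27) = 40/9.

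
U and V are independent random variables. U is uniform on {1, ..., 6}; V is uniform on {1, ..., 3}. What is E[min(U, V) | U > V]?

11/6

P(U > V) = 2/3.
Summing min(U,V)·P(x,y) over outcomes with U > V gives 11/9.
E[min(U, V) | U > V] = (11/9) / (2/3) = 11/6.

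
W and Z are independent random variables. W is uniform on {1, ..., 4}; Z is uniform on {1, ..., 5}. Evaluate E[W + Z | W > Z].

Outcomes with W > Z: (2,1), (3,1), (3,2), (4,1), (4,2), (4,3), each with probability 1/20.
E[W + Z | W > Z] = (3 + 4 + 5 + 5 + 6 + 7) / 6 = 5.

5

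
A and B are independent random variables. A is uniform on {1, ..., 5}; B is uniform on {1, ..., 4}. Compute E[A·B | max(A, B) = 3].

27/5

Outcomes with max(A, B) = 3: (1,3), (2,3), (3,1), (3,2), (3,3), each with probability 1/20.
E[A·B | max(A, B) = 3] = (3 + 6 + 3 + 6 + 9) / 5 = 27/5.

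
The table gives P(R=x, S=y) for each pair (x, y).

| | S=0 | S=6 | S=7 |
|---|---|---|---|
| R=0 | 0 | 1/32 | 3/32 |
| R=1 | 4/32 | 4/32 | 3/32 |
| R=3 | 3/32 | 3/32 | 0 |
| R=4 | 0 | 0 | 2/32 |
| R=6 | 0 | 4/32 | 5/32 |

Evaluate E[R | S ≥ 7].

41/13

P(S ≥ 7) = 13/32.
Σ R·P over the event = 0·(3/32) + 1·(3/32) + 4·(2/32) + 6·(5/32) = 41/32.
E[R | S ≥ 7] = (41/32) / (13/32) = 41/13.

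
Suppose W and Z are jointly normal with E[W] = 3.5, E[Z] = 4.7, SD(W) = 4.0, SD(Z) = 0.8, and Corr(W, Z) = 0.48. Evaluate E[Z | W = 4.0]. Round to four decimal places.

The regression of Z on W has slope ρ·σ_Z/σ_W and passes through (μ_W, μ_Z).
E[Z | W=4.0] = 4.7 + (0.48)·(0.8/4.0)·(4.0 − (3.5)) = 4.7 + (0.096)·(0.5) = 4.7480.

4.7480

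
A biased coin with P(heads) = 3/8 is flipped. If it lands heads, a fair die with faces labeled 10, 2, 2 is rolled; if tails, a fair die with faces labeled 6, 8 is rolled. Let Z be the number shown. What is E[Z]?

49/8

E[Z | heads] = (10+2+2)/3 = 14/3.
E[Z | tails] = (6+8)/2 = 7.
E[Z] = (3/8)·(14/3) + (5/8)·(7) = 49/8.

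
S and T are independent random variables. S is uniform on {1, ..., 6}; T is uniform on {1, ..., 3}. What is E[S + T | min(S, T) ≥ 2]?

P(min(S, T) ≥ 2) = 5/9.
Summing (S+T)·P(x,y) over outcomes with min(S, T) ≥ 2 gives 65/18.
E[S + T | min(S, T) ≥ 2] = (65/18) / (5/9) = 13/2.

13/2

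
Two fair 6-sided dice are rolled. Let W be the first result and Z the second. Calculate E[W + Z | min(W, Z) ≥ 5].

Outcomes with min(W, Z) ≥ 5: (5,5), (5,6), (6,5), (6,6), each with probability 1/36.
E[W + Z | min(W, Z) ≥ 5] = (10 + 11 + 11 + 12) / 4 = 11.

11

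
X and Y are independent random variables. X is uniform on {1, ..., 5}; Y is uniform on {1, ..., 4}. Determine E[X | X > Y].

4

Outcomes with X > Y: (2,1), (3,1), (3,2), (4,1), (4,2), (4,3), (5,1), (5,2), (5,3), (5,4), each with probability 1/20.
E[X | X > Y] = (2 + 3 + 3 + 4 + 4 + 4 + 5 + 5 + 5 + 5) / 10 = 4.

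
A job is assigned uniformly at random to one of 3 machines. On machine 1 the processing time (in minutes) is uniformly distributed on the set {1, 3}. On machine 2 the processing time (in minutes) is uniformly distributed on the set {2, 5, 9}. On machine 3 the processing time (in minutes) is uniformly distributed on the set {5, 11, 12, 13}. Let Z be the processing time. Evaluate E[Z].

E[Z | machine 1] = (1+3)/2 = 2.
E[Z | machine 2] = (2+5+9)/3 = 16/3.
E[Z | machine 3] = (5+11+12+13)/4 = 41/4.
By the law of total expectation,
E[Z] = (1/3)·(2) + (1/3)·(16/3) + (1/3)·(41/4) = 211/36.

211/36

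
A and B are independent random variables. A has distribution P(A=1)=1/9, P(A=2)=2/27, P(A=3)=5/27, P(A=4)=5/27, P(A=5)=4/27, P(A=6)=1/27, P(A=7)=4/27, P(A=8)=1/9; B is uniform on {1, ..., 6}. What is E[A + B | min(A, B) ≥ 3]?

P(min(A, B) ≥ 3) = 44/81.
Summing (A+B)·P(x,y) over outcomes with min(A, B) ≥ 3 gives 424/81.
E[A + B | min(A, B) ≥ 3] = (424/81) / (44/81) = 106/11.

106/11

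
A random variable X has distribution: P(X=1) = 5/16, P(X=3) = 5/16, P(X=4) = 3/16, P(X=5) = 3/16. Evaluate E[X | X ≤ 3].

P(X ≤ 3) = 5/8.
Σ over the event: 1·5/16 + 3·5/16 = 5/4.
E[X | X ≤ 3] = (5/4) / (5/8) = 2.

2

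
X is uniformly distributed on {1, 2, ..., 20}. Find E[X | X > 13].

17

Given X > 13, X is equally likely to be any of {14, 15, 16, 17, 18, 19, 20}.
E[X | X > 13] = (14 + 15 + 16 + 17 + 18 + 19 + 20) / 7 = 17.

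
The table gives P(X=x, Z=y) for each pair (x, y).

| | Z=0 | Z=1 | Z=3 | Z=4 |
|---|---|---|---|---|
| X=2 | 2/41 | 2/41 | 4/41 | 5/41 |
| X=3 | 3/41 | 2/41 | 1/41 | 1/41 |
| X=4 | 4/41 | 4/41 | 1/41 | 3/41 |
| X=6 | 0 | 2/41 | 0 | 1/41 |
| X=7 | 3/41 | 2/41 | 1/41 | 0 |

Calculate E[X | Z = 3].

22/7

P(Z = 3) = 7/41.
Σ X·P over the event = 2·(4/41) + 3·(1/41) + 4·(1/41) + 7·(1/41) = 22/41.
E[X | Z = 3] = (22/41) / (7/41) = 22/7.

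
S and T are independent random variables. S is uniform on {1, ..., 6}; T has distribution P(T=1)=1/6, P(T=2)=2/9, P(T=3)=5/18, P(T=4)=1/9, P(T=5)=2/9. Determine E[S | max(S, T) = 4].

P(max(S, T) = 4) = 5/27.
Summing S·P(x,y) over outcomes with max(S, T) = 4 gives 17/27.
E[S | max(S, T) = 4] = (17/27) / (5/27) = 17/5.

17/5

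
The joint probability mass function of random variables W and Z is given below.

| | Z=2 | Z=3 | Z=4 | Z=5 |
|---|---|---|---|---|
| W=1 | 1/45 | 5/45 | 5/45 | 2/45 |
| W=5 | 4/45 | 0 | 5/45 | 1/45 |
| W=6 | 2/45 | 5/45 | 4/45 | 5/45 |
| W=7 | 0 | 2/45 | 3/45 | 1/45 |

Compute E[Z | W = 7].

P(W = 7) = 2/15.
Σ Z·P over the event = 3·(2/45) + 4·(3/45) + 5·(1/45) = 23/45.
E[Z | W = 7] = (23/45) / (2/15) = 23/6.

23/6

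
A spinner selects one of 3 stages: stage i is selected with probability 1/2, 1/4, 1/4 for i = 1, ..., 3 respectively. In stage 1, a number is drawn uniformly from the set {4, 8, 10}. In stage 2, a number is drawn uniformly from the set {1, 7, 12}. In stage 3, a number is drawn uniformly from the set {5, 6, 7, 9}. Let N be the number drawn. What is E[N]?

337/48

E[N | stage 1] = (4+8+10)/3 = 22/3.
E[N | stage 2] = (1+7+12)/3 = 20/3.
E[N | stage 3] = (5+6+7+9)/4 = 27/4.
E[N] = (1/2)·(22/3) + (1/4)·(20/3) + (1/4)·(27/4) = 337/48.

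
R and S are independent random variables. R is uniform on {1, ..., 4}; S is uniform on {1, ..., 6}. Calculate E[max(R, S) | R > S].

10/3

Outcomes with R > S: (2,1), (3,1), (3,2), (4,1), (4,2), (4,3), each with probability 1/24.
E[max(R, S) | R > S] = (2 + 3 + 3 + 4 + 4 + 4) / 6 = 10/3.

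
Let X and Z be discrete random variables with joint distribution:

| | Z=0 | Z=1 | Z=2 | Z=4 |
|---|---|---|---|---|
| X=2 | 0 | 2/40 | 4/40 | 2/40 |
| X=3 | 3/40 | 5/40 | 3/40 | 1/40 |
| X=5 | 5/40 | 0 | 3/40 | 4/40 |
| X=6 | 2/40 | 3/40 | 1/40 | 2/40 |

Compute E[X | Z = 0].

23/5

P(Z = 0) = 1/4.
Σ X·P over the event = 3·(3/40) + 5·(5/40) + 6·(2/40) = 23/20.
E[X | Z = 0] = (23/20) / (1/4) = 23/5.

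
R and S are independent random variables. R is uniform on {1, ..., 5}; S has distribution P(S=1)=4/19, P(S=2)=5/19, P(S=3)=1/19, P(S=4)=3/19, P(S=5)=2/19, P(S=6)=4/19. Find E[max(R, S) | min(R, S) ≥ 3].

P(min(R, S) ≥ 3) = 6/19.
Summing max(R,S)·P(x,y) over outcomes with min(R, S) ≥ 3 gives 153/95.
E[max(R, S) | min(R, S) ≥ 3] = (153/95) / (6/19) = 51/10.

51/10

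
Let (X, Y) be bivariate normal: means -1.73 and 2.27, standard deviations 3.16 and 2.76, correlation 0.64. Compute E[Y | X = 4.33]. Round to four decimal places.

The regression of Y on X has slope ρ·σ_Y/σ_X and passes through (μ_X, μ_Y).
E[Y | X=4.33] = 2.27 + (0.64)·(2.76/3.16)·(4.33 − (-1.73)) = 2.27 + (0.55899)·(6.06) = 5.6575.

5.6575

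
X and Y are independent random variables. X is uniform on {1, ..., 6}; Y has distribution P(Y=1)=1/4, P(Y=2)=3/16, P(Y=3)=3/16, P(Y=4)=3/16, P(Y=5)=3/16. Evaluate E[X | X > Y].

P(X > Y) = 25/48.
Summing X·P(x,y) over outcomes with X > Y gives 115/48.
E[X | X > Y] = (115/48) / (25/48) = 23/5.

23/5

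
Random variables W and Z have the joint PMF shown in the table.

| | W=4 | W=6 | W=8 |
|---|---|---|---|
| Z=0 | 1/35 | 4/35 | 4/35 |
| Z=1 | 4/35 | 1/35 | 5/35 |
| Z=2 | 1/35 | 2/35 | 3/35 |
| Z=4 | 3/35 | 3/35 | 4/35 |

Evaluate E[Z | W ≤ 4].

P(W ≤ 4) = 9/35.
Σ Z·P over the event = 0·(1/35) + 1·(4/35) + 2·(1/35) + 4·(3/35) = 18/35.
E[Z | W ≤ 4] = (18/35) / (9/35) = 2.

2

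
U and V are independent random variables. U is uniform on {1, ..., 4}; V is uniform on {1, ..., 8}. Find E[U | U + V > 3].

76/29

P(U + V > 3) = 29/32.
Summing U·P(x,y) over outcomes with U + V > 3 gives 19/8.
E[U | U + V > 3] = (19/8) / (29/32) = 76/29.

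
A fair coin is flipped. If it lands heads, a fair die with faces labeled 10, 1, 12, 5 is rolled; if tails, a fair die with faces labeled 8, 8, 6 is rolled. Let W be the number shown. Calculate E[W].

E[W | heads] = (10+1+12+5)/4 = 7.
E[W | tails] = (8+8+6)/3 = 22/3.
E[W] = (1/2)·(7) + (1/2)·(22/3) = 43/6.

43/6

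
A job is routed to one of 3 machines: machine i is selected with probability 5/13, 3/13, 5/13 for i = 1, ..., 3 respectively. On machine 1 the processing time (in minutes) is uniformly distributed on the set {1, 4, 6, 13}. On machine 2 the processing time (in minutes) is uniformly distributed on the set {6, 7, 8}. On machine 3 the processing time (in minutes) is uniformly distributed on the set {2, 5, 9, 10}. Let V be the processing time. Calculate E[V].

E[V | machine 1] = (1+4+6+13)/4 = 6.
E[V | machine 2] = (6+7+8)/3 = 7.
E[V | machine 3] = (2+5+9+10)/4 = 13/2.
By the law of total expectation,
E[V] = (5/13)·(6) + (3/13)·(7) + (5/13)·(13/2) = 167/26.

167/26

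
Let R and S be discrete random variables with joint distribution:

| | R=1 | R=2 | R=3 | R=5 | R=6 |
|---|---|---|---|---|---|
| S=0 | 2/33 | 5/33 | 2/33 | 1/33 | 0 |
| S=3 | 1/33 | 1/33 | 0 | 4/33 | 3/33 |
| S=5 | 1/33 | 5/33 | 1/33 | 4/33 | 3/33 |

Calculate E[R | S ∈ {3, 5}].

P(S ∈ {3, 5}) = 23/33.
Summing R·P(R=x,S=y) over the conditioning event gives 31/11.
E[R | S ∈ {3, 5}] = (31/11) / (23/33) = 93/23.

93/23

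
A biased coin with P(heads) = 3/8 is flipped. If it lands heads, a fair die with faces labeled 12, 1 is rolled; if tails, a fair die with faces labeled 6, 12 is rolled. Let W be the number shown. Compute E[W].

129/16

E[W | heads] = (12+1)/2 = 13/2.
E[W | tails] = (6+12)/2 = 9.
E[W] = (3/8)·(13/2) + (5/8)·(9) = 129/16.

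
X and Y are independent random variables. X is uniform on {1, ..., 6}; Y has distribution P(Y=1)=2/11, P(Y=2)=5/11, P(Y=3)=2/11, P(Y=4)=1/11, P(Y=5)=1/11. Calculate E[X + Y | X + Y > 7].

P(X + Y > 7) = 8/33.
Summing (X+Y)·P(x,y) over outcomes with X + Y > 7 gives 139/66.
E[X + Y | X + Y > 7] = (139/66) / (8/33) = 139/16.

139/16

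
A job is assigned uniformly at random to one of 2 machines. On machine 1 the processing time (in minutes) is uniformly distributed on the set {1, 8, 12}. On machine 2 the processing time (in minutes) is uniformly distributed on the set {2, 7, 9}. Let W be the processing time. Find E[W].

13/2

E[W | machine 1] = (1+8+12)/3 = 7.
E[W | machine 2] = (2+7+9)/3 = 6.
By the law of total expectation,
E[W] = (1/2)·(7) + (1/2)·(6) = 13/2.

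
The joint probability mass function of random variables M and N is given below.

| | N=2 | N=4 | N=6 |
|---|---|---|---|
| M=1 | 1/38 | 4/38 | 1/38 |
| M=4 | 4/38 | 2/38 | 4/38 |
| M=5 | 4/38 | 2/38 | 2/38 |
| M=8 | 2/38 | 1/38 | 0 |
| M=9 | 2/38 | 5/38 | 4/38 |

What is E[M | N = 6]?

P(N = 6) = 11/38.
Σ M·P over the event = 1·(1/38) + 4·(4/38) + 5·(2/38) + 9·(4/38) = 63/38.
E[M | N = 6] = (63/38) / (11/38) = 63/11.

63/11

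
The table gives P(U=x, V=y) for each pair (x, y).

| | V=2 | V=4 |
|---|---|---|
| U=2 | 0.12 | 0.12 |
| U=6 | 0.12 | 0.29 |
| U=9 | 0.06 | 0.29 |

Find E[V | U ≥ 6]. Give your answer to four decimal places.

P(U ≥ 6) = 0.76.
Summing V·P(U=x,V=y) over the conditioning event gives 2.68.
E[V | U ≥ 6] = (2.68) / (0.76) = 3.5263.

3.5263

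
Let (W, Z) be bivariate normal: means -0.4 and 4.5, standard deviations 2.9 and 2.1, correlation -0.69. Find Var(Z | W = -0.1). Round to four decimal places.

2.3104

For a bivariate normal, Var(Z | W=x) = σ_Z²(1 − ρ²).
Var(Z | W=-0.1) = (2.1)²·(1 − (-0.69)²) = 4.41·0.5239 = 2.3104.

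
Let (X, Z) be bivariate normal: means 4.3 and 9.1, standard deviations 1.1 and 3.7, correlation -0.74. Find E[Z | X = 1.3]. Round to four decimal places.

16.5673

The regression of Z on X has slope ρ·σ_Z/σ_X and passes through (μ_X, μ_Z).
E[Z | X=1.3] = 9.1 + (-0.74)·(3.7/1.1)·(1.3 − (4.3)) = 9.1 + (-2.4891)·(-3) = 16.5673.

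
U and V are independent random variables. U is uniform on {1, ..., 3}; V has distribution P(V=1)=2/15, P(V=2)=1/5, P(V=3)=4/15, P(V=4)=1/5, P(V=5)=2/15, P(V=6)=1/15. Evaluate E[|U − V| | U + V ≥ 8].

P(U + V ≥ 8) = 4/45.
Summing |U−V|·P(x,y) over outcomes with U + V ≥ 8 gives 11/45.
E[|U − V| | U + V ≥ 8] = (11/45) / (4/45) = 11/4.

11/4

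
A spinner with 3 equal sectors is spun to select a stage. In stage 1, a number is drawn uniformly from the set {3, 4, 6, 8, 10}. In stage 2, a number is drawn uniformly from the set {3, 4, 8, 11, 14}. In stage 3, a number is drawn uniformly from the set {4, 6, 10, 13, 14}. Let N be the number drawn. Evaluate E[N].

118/15

E[N | stage 1] = (3+4+6+8+10)/5 = 31/5.
E[N | stage 2] = (3+4+8+11+14)/5 = 8.
E[N | stage 3] = (4+6+10+13+14)/5 = 47/5.
By the law of total expectation,
E[N] = (1/3)·(31/5) + (1/3)·(8) + (1/3)·(47/5) = 118/15.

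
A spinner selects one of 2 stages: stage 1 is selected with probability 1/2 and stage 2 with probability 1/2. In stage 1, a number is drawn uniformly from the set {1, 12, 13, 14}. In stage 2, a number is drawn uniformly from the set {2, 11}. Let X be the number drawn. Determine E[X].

33/4

E[X | stage 1] = (1+12+13+14)/4 = 10.
E[X | stage 2] = (2+11)/2 = 13/2.
E[X] = (1/2)·(10) + (1/2)·(13/2) = 33/4.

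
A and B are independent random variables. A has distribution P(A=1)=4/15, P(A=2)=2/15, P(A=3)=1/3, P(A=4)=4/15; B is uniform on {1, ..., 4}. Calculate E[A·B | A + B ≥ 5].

P(A + B ≥ 5) = 13/20.
Summing AB·P(x,y) over outcomes with A + B ≥ 5 gives 113/20.
E[A·B | A + B ≥ 5] = (113/20) / (13/20) = 113/13.

113/13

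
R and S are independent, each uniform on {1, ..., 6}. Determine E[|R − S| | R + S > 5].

28/13

P(R + S > 5) = 13/18.
Summing |R−S|·P(x,y) over outcomes with R + S > 5 gives 14/9.
E[|R − S| | R + S > 5] = (14/9) / (13/18) = 28/13.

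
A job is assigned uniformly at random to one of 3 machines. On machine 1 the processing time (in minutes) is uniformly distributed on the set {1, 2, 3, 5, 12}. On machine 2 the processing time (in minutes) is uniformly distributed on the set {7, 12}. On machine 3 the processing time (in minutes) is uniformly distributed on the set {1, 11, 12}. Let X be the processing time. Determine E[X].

221/30

E[X | machine 1] = (1+2+3+5+12)/5 = 23/5.
E[X | machine 2] = (7+12)/2 = 19/2.
E[X | machine 3] = (1+11+12)/3 = 8.
E[X] = (1/3)·(23/5) + (1/3)·(19/2) + (1/3)·(8) = 221/30.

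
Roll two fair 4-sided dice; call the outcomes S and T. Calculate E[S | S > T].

10/3

Outcomes with S > T: (2,1), (3,1), (3,2), (4,1), (4,2), (4,3), each with probability 1/16.
E[S | S > T] = (2 + 3 + 3 + 4 + 4 + 4) / 6 = 10/3.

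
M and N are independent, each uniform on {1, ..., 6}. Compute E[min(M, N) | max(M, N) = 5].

Outcomes with max(M, N) = 5: (1,5), (2,5), (3,5), (4,5), (5,1), (5,2), (5,3), (5,4), (5,5), each with probability 1/36.
E[min(M, N) | max(M, N) = 5] = (1 + 2 + 3 + 4 + 1 + 2 + 3 + 4 + 5) / 9 = 25/9.

25/9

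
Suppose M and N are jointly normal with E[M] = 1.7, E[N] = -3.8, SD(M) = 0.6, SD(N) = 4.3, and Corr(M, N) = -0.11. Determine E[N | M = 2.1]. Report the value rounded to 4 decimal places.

-4.1153

The regression of N on M has slope ρ·σ_N/σ_M and passes through (μ_M, μ_N).
E[N | M=2.1] = -3.8 + (-0.11)·(4.3/0.6)·(2.1 − (1.7)) = -3.8 + (-0.78833)·(0.4) = -4.1153.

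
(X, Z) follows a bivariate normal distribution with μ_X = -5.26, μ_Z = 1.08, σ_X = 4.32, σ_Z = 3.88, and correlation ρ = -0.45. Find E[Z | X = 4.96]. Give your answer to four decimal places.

-3.0506

The regression of Z on X has slope ρ·σ_Z/σ_X and passes through (μ_X, μ_Z).
E[Z | X=4.96] = 1.08 + (-0.45)·(3.88/4.32)·(4.96 − (-5.26)) = 1.08 + (-0.40417)·(10.22) = -3.0506.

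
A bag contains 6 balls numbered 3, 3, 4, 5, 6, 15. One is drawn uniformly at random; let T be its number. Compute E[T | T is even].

P(T is even) = 1/3.
Σ over the event: 4·1/6 + 6·1/6 = 5/3.
E[T | T is even] = (5/3) / (1/3) = 5.

5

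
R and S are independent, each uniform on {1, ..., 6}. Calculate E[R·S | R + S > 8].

Outcomes with R + S > 8: (3,6), (4,5), (4,6), (5,4), (5,5), (5,6), (6,3), (6,4), (6,5), (6,6), each with probability 1/36.
E[R·S | R + S > 8] = (18 + 20 + 24 + 20 + 25 + 30 + 18 + 24 + 30 + 36) / 10 = 49/2.

49/2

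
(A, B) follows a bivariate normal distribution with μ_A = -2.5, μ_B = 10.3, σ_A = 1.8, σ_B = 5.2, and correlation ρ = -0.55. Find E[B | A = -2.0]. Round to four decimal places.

9.5056

The regression of B on A has slope ρ·σ_B/σ_A and passes through (μ_A, μ_B).
E[B | A=-2.0] = 10.3 + (-0.55)·(5.2/1.8)·(-2.0 − (-2.5)) = 10.3 + (-1.5889)·(0.5) = 9.5056.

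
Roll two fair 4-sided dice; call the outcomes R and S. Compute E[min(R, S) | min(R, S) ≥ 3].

13/4

Outcomes with min(R, S) ≥ 3: (3,3), (3,4), (4,3), (4,4), each with probability 1/16.
E[min(R, S) | min(R, S) ≥ 3] = (3 + 3 + 3 + 4) / 4 = 13/4.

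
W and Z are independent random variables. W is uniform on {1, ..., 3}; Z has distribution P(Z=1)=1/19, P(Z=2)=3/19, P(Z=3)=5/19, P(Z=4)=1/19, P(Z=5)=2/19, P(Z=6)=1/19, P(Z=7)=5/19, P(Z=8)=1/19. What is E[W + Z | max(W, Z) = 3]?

P(max(W, Z) = 3) = 1/3.
Summing (W+Z)·P(x,y) over outcomes with max(W, Z) = 3 gives 94/57.
E[W + Z | max(W, Z) = 3] = (94/57) / (1/3) = 94/19.

94/19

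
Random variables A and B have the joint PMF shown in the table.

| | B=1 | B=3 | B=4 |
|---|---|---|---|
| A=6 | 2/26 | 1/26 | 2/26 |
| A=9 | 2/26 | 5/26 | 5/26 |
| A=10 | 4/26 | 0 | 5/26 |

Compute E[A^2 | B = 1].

P(B = 1) = 4/13.
Σ A^2·P over the event = 36·(2/26) + 81·(2/26) + 100·(4/26) = 317/13.
E[A^2 | B = 1] = (317/13) / (4/13) = 317/4.

317/4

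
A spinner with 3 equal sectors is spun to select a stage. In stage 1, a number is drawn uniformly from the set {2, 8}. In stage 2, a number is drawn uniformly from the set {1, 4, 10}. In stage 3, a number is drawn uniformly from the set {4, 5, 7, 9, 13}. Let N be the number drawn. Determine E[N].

E[N | stage 1] = (2+8)/2 = 5.
E[N | stage 2] = (1+4+10)/3 = 5.
E[N | stage 3] = (4+5+7+9+13)/5 = 38/5.
By the law of total expectation,
E[N] = (1/3)·(5) + (1/3)·(5) + (1/3)·(38/5) = 88/15.

88/15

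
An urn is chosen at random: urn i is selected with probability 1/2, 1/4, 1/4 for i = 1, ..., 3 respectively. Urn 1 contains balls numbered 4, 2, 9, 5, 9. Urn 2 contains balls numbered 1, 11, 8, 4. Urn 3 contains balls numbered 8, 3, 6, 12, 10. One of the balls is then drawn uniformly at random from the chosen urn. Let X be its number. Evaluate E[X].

E[X | urn 1] = (4+2+9+5+9)/5 = 29/5.
E[X | urn 2] = (1+11+8+4)/4 = 6.
E[X | urn 3] = (8+3+6+12+10)/5 = 39/5.
E[X] = (1/2)·(29/5) + (1/4)·(6) + (1/4)·(39/5) = 127/20.

127/20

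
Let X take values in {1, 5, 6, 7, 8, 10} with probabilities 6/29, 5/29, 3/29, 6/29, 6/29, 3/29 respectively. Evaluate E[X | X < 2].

1

P(X < 2) = 6/29.
Σ over the event: 1·6/29 = 6/29.
E[X | X < 2] = (6/29) / (6/29) = 1.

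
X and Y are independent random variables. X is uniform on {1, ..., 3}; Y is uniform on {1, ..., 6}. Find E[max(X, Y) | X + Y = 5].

10/3

Outcomes with X + Y = 5: (1,4), (2,3), (3,2), each with probability 1/18.
E[max(X, Y) | X + Y = 5] = (4 + 3 + 3) / 3 = 10/3.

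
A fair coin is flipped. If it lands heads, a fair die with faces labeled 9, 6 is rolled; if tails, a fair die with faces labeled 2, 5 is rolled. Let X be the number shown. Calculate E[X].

E[X | heads] = (9+6)/2 = 15/2.
E[X | tails] = (2+5)/2 = 7/2.
E[X] = (1/2)·(15/2) + (1/2)·(7/2) = 11/2.

11/2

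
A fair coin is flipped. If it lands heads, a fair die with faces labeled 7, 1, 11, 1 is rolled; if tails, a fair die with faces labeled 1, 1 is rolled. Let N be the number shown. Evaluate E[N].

3

E[N | heads] = (7+1+11+1)/4 = 5.
E[N | tails] = (1+1)/2 = 1.
E[N] = (1/2)·(5) + (1/2)·(1) = 3.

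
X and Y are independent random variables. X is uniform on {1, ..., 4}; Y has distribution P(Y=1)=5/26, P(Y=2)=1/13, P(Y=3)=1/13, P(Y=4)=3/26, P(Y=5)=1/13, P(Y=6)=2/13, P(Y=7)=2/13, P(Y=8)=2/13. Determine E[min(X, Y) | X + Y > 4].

199/83

P(X + Y > 4) = 83/104.
Summing min(X,Y)·P(x,y) over outcomes with X + Y > 4 gives 199/104.
E[min(X, Y) | X + Y > 4] = (199/104) / (83/104) = 199/83.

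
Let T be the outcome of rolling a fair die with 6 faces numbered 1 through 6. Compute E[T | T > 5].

6

Given T > 5, T is equally likely to be any of {6}.
E[T | T > 5] = (6) / 1 = 6.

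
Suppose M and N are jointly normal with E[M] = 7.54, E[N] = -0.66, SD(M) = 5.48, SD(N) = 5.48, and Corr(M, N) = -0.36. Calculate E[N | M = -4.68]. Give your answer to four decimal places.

For a bivariate normal, E[N | M=x] = μ_N + ρ·(σ_N/σ_M)·(x − μ_M).
E[N | M=-4.68] = -0.66 + (-0.36)·(5.48/5.48)·(-4.68 − (7.54)) = -0.66 + (-0.36)·(-12.22) = 3.7392.

3.7392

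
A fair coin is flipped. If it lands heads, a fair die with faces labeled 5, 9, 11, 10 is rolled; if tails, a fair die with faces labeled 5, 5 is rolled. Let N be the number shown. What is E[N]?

E[N | heads] = (5+9+11+10)/4 = 35/4.
E[N | tails] = (5+5)/2 = 5.
E[N] = (1/2)·(35/4) + (1/2)·(5) = 55/8.

55/8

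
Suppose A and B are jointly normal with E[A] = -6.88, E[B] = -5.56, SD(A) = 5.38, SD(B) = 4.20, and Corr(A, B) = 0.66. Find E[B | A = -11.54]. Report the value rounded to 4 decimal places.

For a bivariate normal, E[B | A=x] = μ_B + ρ·(σ_B/σ_A)·(x − μ_A).
E[B | A=-11.54] = -5.56 + (0.66)·(4.20/5.38)·(-11.54 − (-6.88)) = -5.56 + (0.51524)·(-4.66) = -7.9610.

-7.9610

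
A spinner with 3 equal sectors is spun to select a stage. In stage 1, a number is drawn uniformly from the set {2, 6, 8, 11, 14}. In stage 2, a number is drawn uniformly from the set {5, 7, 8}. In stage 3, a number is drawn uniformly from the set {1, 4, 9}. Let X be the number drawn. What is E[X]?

293/45

E[X | stage 1] = (2+6+8+11+14)/5 = 41/5.
E[X | stage 2] = (5+7+8)/3 = 20/3.
E[X | stage 3] = (1+4+9)/3 = 14/3.
By the law of total expectation,
E[X] = (1/3)·(41/5) + (1/3)·(20/3) + (1/3)·(14/3) = 293/45.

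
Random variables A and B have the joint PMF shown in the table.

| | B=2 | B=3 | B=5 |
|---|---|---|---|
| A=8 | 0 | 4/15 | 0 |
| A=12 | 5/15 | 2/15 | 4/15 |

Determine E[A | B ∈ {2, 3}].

116/11

P(B ∈ {2, 3}) = 11/15.
Σ A·P over the event = 8·(4/15) + 12·(5/15) + 12·(2/15) = 116/15.
E[A | B ∈ {2, 3}] = (116/15) / (11/15) = 116/11.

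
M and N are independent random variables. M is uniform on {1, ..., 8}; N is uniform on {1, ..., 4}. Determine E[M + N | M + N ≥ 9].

10

Outcomes with M + N ≥ 9: (5,4), (6,3), (6,4), (7,2), (7,3), (7,4), (8,1), (8,2), (8,3), (8,4), each with probability 1/32.
E[M + N | M + N ≥ 9] = (9 + 9 + 10 + 9 + 10 + 11 + 9 + 10 + 11 + 12) / 10 = 10.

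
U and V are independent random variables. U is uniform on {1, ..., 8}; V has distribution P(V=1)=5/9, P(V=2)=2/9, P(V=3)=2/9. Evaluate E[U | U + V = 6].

13/3

P(U + V = 6) = 1/8.
Summing U·P(x,y) over outcomes with U + V = 6 gives 13/24.
E[U | U + V = 6] = (13/24) / (1/8) = 13/3.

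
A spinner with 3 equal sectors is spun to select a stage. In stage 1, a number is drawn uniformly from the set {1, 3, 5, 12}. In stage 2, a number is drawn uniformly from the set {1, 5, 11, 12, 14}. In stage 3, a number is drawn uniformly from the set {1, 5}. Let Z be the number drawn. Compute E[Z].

E[Z | stage 1] = (1+3+5+12)/4 = 21/4.
E[Z | stage 2] = (1+5+11+12+14)/5 = 43/5.
E[Z | stage 3] = (1+5)/2 = 3.
By the law of total expectation,
E[Z] = (1/3)·(21/4) + (1/3)·(43/5) + (1/3)·(3) = 337/60.

337/60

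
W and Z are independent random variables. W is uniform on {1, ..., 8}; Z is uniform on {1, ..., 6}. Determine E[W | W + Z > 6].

181/33

P(W + Z > 6) = 11/16.
Summing W·P(x,y) over outcomes with W + Z > 6 gives 181/48.
E[W | W + Z > 6] = (181/48) / (11/16) = 181/33.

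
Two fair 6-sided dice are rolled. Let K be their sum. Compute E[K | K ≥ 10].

32/3

P(K ≥ 10) = 1/6.
Σ over the event: 10·1/12 + 11·1/18 + 12·1/36 = 16/9.
E[K | K ≥ 10] = (16/9) / (1/6) = 32/3.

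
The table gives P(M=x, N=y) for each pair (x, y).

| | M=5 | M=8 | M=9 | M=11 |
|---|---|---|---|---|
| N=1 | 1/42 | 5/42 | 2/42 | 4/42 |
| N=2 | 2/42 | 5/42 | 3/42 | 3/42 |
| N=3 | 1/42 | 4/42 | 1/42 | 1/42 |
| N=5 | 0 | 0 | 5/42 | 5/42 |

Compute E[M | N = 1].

P(N = 1) = 2/7.
Σ M·P over the event = 5·(1/42) + 8·(5/42) + 9·(2/42) + 11·(4/42) = 107/42.
E[M | N = 1] = (107/42) / (2/7) = 107/12.

107/12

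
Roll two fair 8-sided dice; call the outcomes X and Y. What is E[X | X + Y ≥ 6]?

134/27

P(X + Y ≥ 6) = 27/32.
Summing X·P(x,y) over outcomes with X + Y ≥ 6 gives 67/16.
E[X | X + Y ≥ 6] = (67/16) / (27/32) = 134/27.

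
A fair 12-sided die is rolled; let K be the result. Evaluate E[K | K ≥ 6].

9

Given K ≥ 6, K is equally likely to be any of {6, 7, 8, 9, 10, 11, 12}.
E[K | K ≥ 6] = (6 + 7 + 8 + 9 + 10 + 11 + 12) / 7 = 9.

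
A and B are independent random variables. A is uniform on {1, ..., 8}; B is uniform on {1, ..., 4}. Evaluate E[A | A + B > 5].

62/11

P(A + B > 5) = 11/16.
Summing A·P(x,y) over outcomes with A + B > 5 gives 31/8.
E[A | A + B > 5] = (31/8) / (11/16) = 62/11.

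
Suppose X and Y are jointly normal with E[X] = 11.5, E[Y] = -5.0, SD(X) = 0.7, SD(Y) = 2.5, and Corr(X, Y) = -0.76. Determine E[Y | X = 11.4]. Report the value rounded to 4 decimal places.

-4.7286

For a bivariate normal, E[Y | X=x] = μ_Y + ρ·(σ_Y/σ_X)·(x − μ_X).
E[Y | X=11.4] = -5.0 + (-0.76)·(2.5/0.7)·(11.4 − (11.5)) = -5.0 + (-2.7143)·(-0.1) = -4.7286.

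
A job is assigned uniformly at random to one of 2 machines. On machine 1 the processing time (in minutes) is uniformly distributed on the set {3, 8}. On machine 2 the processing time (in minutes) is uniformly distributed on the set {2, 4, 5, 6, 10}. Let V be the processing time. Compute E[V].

109/20

E[V | machine 1] = (3+8)/2 = 11/2.
E[V | machine 2] = (2+4+5+6+10)/5 = 27/5.
By the law of total expectation,
E[V] = (1/2)·(11/2) + (1/2)·(27/5) = 109/20.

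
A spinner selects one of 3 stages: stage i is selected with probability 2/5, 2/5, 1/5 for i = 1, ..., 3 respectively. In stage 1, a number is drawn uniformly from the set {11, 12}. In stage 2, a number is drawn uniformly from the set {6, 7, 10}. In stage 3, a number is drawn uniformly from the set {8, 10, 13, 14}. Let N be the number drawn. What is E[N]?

119/12

E[N | stage 1] = (11+12)/2 = 23/2.
E[N | stage 2] = (6+7+10)/3 = 23/3.
E[N | stage 3] = (8+10+13+14)/4 = 45/4.
By the law of total expectation,
E[N] = (2/5)·(23/2) + (2/5)·(23/3) + (1/5)·(45/4) = 119/12.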